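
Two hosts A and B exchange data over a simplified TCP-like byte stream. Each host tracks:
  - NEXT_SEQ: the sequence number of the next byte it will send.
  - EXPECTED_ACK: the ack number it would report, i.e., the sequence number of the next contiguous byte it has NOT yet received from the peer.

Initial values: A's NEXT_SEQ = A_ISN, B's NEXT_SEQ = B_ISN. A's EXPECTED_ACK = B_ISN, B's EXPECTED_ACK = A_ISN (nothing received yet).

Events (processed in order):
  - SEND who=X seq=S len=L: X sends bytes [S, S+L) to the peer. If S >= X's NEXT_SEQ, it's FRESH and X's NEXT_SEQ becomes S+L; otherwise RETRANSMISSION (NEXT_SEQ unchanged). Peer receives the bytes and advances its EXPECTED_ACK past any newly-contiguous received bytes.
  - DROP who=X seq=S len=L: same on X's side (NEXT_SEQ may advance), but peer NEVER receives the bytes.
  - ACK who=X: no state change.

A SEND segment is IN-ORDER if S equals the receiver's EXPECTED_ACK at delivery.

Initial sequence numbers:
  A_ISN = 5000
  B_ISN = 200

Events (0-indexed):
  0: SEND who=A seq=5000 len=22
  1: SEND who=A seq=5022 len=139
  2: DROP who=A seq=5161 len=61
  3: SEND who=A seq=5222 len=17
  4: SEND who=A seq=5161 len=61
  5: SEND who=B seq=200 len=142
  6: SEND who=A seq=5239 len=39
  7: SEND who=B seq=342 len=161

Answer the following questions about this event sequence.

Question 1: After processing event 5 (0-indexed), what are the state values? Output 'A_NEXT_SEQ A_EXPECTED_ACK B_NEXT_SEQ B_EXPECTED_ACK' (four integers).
After event 0: A_seq=5022 A_ack=200 B_seq=200 B_ack=5022
After event 1: A_seq=5161 A_ack=200 B_seq=200 B_ack=5161
After event 2: A_seq=5222 A_ack=200 B_seq=200 B_ack=5161
After event 3: A_seq=5239 A_ack=200 B_seq=200 B_ack=5161
After event 4: A_seq=5239 A_ack=200 B_seq=200 B_ack=5239
After event 5: A_seq=5239 A_ack=342 B_seq=342 B_ack=5239

5239 342 342 5239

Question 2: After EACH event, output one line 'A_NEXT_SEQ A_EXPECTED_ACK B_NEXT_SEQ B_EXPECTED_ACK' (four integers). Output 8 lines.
5022 200 200 5022
5161 200 200 5161
5222 200 200 5161
5239 200 200 5161
5239 200 200 5239
5239 342 342 5239
5278 342 342 5278
5278 503 503 5278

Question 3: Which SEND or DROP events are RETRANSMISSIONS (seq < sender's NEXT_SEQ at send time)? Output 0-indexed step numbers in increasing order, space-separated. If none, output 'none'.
Step 0: SEND seq=5000 -> fresh
Step 1: SEND seq=5022 -> fresh
Step 2: DROP seq=5161 -> fresh
Step 3: SEND seq=5222 -> fresh
Step 4: SEND seq=5161 -> retransmit
Step 5: SEND seq=200 -> fresh
Step 6: SEND seq=5239 -> fresh
Step 7: SEND seq=342 -> fresh

Answer: 4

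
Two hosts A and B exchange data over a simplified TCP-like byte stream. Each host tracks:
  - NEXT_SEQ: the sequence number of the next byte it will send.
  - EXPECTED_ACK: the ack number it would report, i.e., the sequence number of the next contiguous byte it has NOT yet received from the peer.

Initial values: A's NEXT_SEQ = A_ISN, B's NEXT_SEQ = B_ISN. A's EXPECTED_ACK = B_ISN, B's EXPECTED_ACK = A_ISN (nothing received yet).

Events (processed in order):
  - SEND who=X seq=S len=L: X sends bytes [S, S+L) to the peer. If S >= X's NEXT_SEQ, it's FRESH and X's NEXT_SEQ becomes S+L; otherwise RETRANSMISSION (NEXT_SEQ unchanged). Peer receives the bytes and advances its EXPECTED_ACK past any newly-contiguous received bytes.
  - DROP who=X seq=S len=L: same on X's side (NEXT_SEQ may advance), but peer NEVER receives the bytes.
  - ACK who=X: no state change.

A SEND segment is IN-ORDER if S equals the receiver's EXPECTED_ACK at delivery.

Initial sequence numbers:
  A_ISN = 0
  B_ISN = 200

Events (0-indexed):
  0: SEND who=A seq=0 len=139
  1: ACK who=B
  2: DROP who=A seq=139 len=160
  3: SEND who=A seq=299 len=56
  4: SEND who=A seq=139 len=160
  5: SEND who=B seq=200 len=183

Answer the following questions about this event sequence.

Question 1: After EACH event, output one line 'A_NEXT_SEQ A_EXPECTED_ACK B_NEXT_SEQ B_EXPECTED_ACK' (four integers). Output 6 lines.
139 200 200 139
139 200 200 139
299 200 200 139
355 200 200 139
355 200 200 355
355 383 383 355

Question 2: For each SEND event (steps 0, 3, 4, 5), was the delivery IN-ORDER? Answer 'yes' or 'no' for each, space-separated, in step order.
Step 0: SEND seq=0 -> in-order
Step 3: SEND seq=299 -> out-of-order
Step 4: SEND seq=139 -> in-order
Step 5: SEND seq=200 -> in-order

Answer: yes no yes yes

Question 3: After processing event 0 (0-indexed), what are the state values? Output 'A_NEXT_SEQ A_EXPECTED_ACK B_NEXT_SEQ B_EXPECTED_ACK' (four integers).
After event 0: A_seq=139 A_ack=200 B_seq=200 B_ack=139

139 200 200 139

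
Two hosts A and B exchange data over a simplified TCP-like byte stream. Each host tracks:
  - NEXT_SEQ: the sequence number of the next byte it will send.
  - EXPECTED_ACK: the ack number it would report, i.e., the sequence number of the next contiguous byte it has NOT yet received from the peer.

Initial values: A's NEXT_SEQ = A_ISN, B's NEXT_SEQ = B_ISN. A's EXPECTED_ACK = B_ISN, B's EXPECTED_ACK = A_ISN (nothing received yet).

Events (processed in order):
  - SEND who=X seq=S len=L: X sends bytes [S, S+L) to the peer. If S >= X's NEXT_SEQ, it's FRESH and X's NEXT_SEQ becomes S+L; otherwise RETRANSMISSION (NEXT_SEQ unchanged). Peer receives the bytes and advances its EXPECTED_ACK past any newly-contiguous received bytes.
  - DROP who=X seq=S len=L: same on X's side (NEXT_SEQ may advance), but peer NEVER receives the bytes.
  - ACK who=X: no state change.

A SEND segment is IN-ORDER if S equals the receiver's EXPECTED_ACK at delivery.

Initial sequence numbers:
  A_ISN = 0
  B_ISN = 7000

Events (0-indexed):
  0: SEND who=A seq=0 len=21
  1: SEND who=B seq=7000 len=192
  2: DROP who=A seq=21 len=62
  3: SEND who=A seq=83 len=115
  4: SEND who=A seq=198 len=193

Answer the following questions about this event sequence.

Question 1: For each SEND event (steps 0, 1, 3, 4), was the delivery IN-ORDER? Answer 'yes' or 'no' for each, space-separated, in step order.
Answer: yes yes no no

Derivation:
Step 0: SEND seq=0 -> in-order
Step 1: SEND seq=7000 -> in-order
Step 3: SEND seq=83 -> out-of-order
Step 4: SEND seq=198 -> out-of-order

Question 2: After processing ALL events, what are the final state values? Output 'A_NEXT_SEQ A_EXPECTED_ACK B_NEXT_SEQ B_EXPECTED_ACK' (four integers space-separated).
After event 0: A_seq=21 A_ack=7000 B_seq=7000 B_ack=21
After event 1: A_seq=21 A_ack=7192 B_seq=7192 B_ack=21
After event 2: A_seq=83 A_ack=7192 B_seq=7192 B_ack=21
After event 3: A_seq=198 A_ack=7192 B_seq=7192 B_ack=21
After event 4: A_seq=391 A_ack=7192 B_seq=7192 B_ack=21

Answer: 391 7192 7192 21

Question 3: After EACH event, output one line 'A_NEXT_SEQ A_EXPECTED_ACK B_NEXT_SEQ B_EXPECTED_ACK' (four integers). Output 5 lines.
21 7000 7000 21
21 7192 7192 21
83 7192 7192 21
198 7192 7192 21
391 7192 7192 21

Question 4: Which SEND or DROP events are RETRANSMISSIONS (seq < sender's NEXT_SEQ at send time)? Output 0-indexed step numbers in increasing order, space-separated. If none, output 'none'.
Step 0: SEND seq=0 -> fresh
Step 1: SEND seq=7000 -> fresh
Step 2: DROP seq=21 -> fresh
Step 3: SEND seq=83 -> fresh
Step 4: SEND seq=198 -> fresh

Answer: none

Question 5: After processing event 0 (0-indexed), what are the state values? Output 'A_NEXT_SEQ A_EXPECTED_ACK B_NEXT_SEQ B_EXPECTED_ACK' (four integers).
After event 0: A_seq=21 A_ack=7000 B_seq=7000 B_ack=21

21 7000 7000 21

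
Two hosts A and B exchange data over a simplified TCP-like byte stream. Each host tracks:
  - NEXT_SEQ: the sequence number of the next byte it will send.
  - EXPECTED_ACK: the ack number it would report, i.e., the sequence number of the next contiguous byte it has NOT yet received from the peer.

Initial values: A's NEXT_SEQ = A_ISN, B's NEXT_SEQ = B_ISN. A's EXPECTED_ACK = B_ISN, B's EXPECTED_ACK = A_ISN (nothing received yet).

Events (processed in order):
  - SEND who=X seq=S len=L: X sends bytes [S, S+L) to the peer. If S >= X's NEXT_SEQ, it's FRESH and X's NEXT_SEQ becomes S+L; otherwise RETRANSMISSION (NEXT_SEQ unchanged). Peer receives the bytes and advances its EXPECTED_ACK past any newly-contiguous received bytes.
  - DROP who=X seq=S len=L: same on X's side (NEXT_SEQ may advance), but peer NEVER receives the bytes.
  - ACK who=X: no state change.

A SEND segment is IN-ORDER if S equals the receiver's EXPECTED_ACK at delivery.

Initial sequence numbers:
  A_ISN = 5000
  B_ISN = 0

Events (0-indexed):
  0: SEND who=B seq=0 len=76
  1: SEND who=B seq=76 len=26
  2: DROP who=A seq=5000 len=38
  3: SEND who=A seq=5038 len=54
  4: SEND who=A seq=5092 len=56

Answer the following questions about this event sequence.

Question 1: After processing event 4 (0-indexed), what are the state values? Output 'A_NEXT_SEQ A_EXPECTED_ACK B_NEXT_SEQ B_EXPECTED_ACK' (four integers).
After event 0: A_seq=5000 A_ack=76 B_seq=76 B_ack=5000
After event 1: A_seq=5000 A_ack=102 B_seq=102 B_ack=5000
After event 2: A_seq=5038 A_ack=102 B_seq=102 B_ack=5000
After event 3: A_seq=5092 A_ack=102 B_seq=102 B_ack=5000
After event 4: A_seq=5148 A_ack=102 B_seq=102 B_ack=5000

5148 102 102 5000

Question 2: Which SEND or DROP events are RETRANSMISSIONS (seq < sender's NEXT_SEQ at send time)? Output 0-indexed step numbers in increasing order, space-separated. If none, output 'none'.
Answer: none

Derivation:
Step 0: SEND seq=0 -> fresh
Step 1: SEND seq=76 -> fresh
Step 2: DROP seq=5000 -> fresh
Step 3: SEND seq=5038 -> fresh
Step 4: SEND seq=5092 -> fresh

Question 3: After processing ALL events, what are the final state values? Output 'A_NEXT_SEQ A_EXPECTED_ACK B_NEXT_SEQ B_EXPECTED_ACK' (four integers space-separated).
Answer: 5148 102 102 5000

Derivation:
After event 0: A_seq=5000 A_ack=76 B_seq=76 B_ack=5000
After event 1: A_seq=5000 A_ack=102 B_seq=102 B_ack=5000
After event 2: A_seq=5038 A_ack=102 B_seq=102 B_ack=5000
After event 3: A_seq=5092 A_ack=102 B_seq=102 B_ack=5000
After event 4: A_seq=5148 A_ack=102 B_seq=102 B_ack=5000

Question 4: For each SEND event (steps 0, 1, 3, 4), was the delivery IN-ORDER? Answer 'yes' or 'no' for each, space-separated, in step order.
Answer: yes yes no no

Derivation:
Step 0: SEND seq=0 -> in-order
Step 1: SEND seq=76 -> in-order
Step 3: SEND seq=5038 -> out-of-order
Step 4: SEND seq=5092 -> out-of-order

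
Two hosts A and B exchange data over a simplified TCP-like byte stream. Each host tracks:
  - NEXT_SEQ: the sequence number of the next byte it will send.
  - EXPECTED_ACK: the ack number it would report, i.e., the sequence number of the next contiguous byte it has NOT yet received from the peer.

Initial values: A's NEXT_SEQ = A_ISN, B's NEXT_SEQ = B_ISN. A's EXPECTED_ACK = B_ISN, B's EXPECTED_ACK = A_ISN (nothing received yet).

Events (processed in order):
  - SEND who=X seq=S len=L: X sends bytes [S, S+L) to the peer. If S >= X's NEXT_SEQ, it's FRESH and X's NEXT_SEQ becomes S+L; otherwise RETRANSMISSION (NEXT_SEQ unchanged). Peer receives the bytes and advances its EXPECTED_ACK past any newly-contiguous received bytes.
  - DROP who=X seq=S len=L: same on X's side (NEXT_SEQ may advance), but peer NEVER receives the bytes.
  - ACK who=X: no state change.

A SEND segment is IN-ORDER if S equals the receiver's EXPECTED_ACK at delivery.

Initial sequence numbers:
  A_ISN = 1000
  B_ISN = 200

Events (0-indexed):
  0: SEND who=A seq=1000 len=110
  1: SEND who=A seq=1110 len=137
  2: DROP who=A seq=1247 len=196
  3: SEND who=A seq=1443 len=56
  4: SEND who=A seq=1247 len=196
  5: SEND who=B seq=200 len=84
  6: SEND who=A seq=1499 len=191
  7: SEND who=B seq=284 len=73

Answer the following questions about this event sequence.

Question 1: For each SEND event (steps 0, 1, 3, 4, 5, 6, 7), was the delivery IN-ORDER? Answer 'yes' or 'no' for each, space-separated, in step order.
Answer: yes yes no yes yes yes yes

Derivation:
Step 0: SEND seq=1000 -> in-order
Step 1: SEND seq=1110 -> in-order
Step 3: SEND seq=1443 -> out-of-order
Step 4: SEND seq=1247 -> in-order
Step 5: SEND seq=200 -> in-order
Step 6: SEND seq=1499 -> in-order
Step 7: SEND seq=284 -> in-order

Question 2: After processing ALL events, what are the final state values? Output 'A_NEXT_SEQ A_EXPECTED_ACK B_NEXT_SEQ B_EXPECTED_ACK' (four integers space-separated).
Answer: 1690 357 357 1690

Derivation:
After event 0: A_seq=1110 A_ack=200 B_seq=200 B_ack=1110
After event 1: A_seq=1247 A_ack=200 B_seq=200 B_ack=1247
After event 2: A_seq=1443 A_ack=200 B_seq=200 B_ack=1247
After event 3: A_seq=1499 A_ack=200 B_seq=200 B_ack=1247
After event 4: A_seq=1499 A_ack=200 B_seq=200 B_ack=1499
After event 5: A_seq=1499 A_ack=284 B_seq=284 B_ack=1499
After event 6: A_seq=1690 A_ack=284 B_seq=284 B_ack=1690
After event 7: A_seq=1690 A_ack=357 B_seq=357 B_ack=1690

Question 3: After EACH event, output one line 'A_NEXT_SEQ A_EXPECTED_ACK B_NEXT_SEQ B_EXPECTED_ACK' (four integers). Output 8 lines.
1110 200 200 1110
1247 200 200 1247
1443 200 200 1247
1499 200 200 1247
1499 200 200 1499
1499 284 284 1499
1690 284 284 1690
1690 357 357 1690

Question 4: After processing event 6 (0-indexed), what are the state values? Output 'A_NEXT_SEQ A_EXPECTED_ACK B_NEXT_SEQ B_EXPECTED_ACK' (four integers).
After event 0: A_seq=1110 A_ack=200 B_seq=200 B_ack=1110
After event 1: A_seq=1247 A_ack=200 B_seq=200 B_ack=1247
After event 2: A_seq=1443 A_ack=200 B_seq=200 B_ack=1247
After event 3: A_seq=1499 A_ack=200 B_seq=200 B_ack=1247
After event 4: A_seq=1499 A_ack=200 B_seq=200 B_ack=1499
After event 5: A_seq=1499 A_ack=284 B_seq=284 B_ack=1499
After event 6: A_seq=1690 A_ack=284 B_seq=284 B_ack=1690

1690 284 284 1690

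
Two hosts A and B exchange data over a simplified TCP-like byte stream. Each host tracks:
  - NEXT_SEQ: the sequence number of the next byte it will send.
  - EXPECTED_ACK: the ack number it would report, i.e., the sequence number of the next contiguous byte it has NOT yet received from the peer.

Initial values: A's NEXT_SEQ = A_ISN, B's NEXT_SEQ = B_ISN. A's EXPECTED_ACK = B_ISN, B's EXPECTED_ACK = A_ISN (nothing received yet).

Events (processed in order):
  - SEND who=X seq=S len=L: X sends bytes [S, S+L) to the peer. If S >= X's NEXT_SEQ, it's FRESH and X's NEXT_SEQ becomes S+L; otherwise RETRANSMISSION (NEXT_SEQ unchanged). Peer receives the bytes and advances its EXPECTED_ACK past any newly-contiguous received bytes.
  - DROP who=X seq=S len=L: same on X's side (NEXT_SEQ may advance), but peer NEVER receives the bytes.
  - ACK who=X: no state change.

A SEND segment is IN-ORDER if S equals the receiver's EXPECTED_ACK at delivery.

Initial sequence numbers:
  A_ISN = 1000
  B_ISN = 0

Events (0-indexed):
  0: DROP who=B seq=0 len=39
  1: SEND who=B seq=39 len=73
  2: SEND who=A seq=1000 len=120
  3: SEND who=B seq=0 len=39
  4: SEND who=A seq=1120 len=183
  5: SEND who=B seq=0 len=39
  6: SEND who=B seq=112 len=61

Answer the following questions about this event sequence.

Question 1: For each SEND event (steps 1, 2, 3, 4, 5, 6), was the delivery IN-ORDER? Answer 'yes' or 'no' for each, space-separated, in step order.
Step 1: SEND seq=39 -> out-of-order
Step 2: SEND seq=1000 -> in-order
Step 3: SEND seq=0 -> in-order
Step 4: SEND seq=1120 -> in-order
Step 5: SEND seq=0 -> out-of-order
Step 6: SEND seq=112 -> in-order

Answer: no yes yes yes no yes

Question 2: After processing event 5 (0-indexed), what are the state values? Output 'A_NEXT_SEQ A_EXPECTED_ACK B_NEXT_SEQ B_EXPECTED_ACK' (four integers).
After event 0: A_seq=1000 A_ack=0 B_seq=39 B_ack=1000
After event 1: A_seq=1000 A_ack=0 B_seq=112 B_ack=1000
After event 2: A_seq=1120 A_ack=0 B_seq=112 B_ack=1120
After event 3: A_seq=1120 A_ack=112 B_seq=112 B_ack=1120
After event 4: A_seq=1303 A_ack=112 B_seq=112 B_ack=1303
After event 5: A_seq=1303 A_ack=112 B_seq=112 B_ack=1303

1303 112 112 1303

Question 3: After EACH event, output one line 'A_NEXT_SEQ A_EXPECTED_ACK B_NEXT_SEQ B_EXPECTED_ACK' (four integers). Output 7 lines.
1000 0 39 1000
1000 0 112 1000
1120 0 112 1120
1120 112 112 1120
1303 112 112 1303
1303 112 112 1303
1303 173 173 1303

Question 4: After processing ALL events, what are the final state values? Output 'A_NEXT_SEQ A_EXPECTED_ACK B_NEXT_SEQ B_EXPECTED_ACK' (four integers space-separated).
After event 0: A_seq=1000 A_ack=0 B_seq=39 B_ack=1000
After event 1: A_seq=1000 A_ack=0 B_seq=112 B_ack=1000
After event 2: A_seq=1120 A_ack=0 B_seq=112 B_ack=1120
After event 3: A_seq=1120 A_ack=112 B_seq=112 B_ack=1120
After event 4: A_seq=1303 A_ack=112 B_seq=112 B_ack=1303
After event 5: A_seq=1303 A_ack=112 B_seq=112 B_ack=1303
After event 6: A_seq=1303 A_ack=173 B_seq=173 B_ack=1303

Answer: 1303 173 173 1303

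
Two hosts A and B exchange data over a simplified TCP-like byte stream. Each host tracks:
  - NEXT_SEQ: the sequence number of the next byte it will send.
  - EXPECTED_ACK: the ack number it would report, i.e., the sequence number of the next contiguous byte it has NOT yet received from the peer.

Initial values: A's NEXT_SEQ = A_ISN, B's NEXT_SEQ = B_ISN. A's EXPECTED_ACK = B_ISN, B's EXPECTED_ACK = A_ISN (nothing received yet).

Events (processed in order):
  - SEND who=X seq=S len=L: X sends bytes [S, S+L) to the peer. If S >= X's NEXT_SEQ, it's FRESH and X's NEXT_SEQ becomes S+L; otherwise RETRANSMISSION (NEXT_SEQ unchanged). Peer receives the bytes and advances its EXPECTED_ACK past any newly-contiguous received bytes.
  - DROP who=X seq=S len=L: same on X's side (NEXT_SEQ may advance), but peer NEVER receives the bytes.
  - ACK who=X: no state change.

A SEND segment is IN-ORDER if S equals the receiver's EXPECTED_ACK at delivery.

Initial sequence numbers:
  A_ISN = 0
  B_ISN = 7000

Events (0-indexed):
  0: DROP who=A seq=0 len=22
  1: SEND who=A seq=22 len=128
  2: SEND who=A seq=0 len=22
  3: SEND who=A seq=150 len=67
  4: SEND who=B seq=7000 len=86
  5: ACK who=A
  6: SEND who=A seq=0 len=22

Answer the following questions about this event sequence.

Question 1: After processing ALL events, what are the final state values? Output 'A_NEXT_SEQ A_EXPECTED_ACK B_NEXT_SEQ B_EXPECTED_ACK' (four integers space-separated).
After event 0: A_seq=22 A_ack=7000 B_seq=7000 B_ack=0
After event 1: A_seq=150 A_ack=7000 B_seq=7000 B_ack=0
After event 2: A_seq=150 A_ack=7000 B_seq=7000 B_ack=150
After event 3: A_seq=217 A_ack=7000 B_seq=7000 B_ack=217
After event 4: A_seq=217 A_ack=7086 B_seq=7086 B_ack=217
After event 5: A_seq=217 A_ack=7086 B_seq=7086 B_ack=217
After event 6: A_seq=217 A_ack=7086 B_seq=7086 B_ack=217

Answer: 217 7086 7086 217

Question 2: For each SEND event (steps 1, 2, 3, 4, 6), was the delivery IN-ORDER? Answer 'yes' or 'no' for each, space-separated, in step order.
Answer: no yes yes yes no

Derivation:
Step 1: SEND seq=22 -> out-of-order
Step 2: SEND seq=0 -> in-order
Step 3: SEND seq=150 -> in-order
Step 4: SEND seq=7000 -> in-order
Step 6: SEND seq=0 -> out-of-order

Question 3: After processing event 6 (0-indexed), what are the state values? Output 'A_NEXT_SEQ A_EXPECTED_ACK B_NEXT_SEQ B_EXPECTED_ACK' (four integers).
After event 0: A_seq=22 A_ack=7000 B_seq=7000 B_ack=0
After event 1: A_seq=150 A_ack=7000 B_seq=7000 B_ack=0
After event 2: A_seq=150 A_ack=7000 B_seq=7000 B_ack=150
After event 3: A_seq=217 A_ack=7000 B_seq=7000 B_ack=217
After event 4: A_seq=217 A_ack=7086 B_seq=7086 B_ack=217
After event 5: A_seq=217 A_ack=7086 B_seq=7086 B_ack=217
After event 6: A_seq=217 A_ack=7086 B_seq=7086 B_ack=217

217 7086 7086 217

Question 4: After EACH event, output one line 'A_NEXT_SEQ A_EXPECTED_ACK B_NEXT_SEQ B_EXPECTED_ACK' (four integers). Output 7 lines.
22 7000 7000 0
150 7000 7000 0
150 7000 7000 150
217 7000 7000 217
217 7086 7086 217
217 7086 7086 217
217 7086 7086 217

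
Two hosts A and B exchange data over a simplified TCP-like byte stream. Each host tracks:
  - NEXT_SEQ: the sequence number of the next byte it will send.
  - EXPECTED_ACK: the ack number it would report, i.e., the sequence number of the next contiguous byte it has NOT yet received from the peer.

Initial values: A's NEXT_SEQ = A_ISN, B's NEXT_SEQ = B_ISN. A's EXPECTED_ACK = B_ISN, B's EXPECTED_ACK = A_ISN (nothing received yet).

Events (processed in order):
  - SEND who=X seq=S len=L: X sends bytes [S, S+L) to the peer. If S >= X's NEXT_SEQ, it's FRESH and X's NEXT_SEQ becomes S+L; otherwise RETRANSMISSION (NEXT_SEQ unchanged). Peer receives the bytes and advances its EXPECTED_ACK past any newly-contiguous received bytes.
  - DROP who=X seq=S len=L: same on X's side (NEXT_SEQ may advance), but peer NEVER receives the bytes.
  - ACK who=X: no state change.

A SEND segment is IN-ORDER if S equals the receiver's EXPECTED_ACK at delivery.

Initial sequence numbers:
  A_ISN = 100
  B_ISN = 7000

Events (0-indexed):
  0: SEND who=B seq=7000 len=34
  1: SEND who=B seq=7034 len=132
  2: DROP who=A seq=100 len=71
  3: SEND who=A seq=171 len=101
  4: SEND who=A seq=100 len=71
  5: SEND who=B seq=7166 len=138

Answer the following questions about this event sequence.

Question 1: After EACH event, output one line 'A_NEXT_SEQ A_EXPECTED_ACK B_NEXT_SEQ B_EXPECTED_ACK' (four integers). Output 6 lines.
100 7034 7034 100
100 7166 7166 100
171 7166 7166 100
272 7166 7166 100
272 7166 7166 272
272 7304 7304 272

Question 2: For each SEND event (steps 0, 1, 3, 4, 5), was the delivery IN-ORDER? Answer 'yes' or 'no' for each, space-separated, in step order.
Answer: yes yes no yes yes

Derivation:
Step 0: SEND seq=7000 -> in-order
Step 1: SEND seq=7034 -> in-order
Step 3: SEND seq=171 -> out-of-order
Step 4: SEND seq=100 -> in-order
Step 5: SEND seq=7166 -> in-order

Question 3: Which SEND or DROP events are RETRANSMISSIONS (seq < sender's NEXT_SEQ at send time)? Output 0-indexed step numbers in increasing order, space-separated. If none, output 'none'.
Step 0: SEND seq=7000 -> fresh
Step 1: SEND seq=7034 -> fresh
Step 2: DROP seq=100 -> fresh
Step 3: SEND seq=171 -> fresh
Step 4: SEND seq=100 -> retransmit
Step 5: SEND seq=7166 -> fresh

Answer: 4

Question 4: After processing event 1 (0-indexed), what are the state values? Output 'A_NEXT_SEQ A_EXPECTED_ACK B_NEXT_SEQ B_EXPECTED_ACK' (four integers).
After event 0: A_seq=100 A_ack=7034 B_seq=7034 B_ack=100
After event 1: A_seq=100 A_ack=7166 B_seq=7166 B_ack=100

100 7166 7166 100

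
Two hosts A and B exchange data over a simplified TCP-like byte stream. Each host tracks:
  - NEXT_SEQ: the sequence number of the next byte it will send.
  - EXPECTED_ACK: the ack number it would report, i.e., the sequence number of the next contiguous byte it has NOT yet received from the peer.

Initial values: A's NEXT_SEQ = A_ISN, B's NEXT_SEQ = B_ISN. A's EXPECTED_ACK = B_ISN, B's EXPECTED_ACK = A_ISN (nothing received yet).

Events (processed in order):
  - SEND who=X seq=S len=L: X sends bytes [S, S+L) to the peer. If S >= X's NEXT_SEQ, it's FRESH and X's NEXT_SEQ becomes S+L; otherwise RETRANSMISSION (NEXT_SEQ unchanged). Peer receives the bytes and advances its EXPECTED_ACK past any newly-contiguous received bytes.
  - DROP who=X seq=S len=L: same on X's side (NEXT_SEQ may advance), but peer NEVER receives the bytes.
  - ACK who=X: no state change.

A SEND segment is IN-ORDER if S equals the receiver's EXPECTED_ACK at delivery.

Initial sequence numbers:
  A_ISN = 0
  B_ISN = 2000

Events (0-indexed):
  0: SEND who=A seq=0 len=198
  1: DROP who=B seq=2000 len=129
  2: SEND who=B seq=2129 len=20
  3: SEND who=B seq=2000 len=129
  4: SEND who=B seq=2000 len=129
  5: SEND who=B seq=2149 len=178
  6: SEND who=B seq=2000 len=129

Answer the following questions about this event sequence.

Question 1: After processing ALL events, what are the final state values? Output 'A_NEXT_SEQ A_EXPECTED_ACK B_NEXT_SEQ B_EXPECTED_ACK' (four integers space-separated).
After event 0: A_seq=198 A_ack=2000 B_seq=2000 B_ack=198
After event 1: A_seq=198 A_ack=2000 B_seq=2129 B_ack=198
After event 2: A_seq=198 A_ack=2000 B_seq=2149 B_ack=198
After event 3: A_seq=198 A_ack=2149 B_seq=2149 B_ack=198
After event 4: A_seq=198 A_ack=2149 B_seq=2149 B_ack=198
After event 5: A_seq=198 A_ack=2327 B_seq=2327 B_ack=198
After event 6: A_seq=198 A_ack=2327 B_seq=2327 B_ack=198

Answer: 198 2327 2327 198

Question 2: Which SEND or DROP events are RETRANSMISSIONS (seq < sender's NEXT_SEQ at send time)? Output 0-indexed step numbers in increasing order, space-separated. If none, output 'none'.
Answer: 3 4 6

Derivation:
Step 0: SEND seq=0 -> fresh
Step 1: DROP seq=2000 -> fresh
Step 2: SEND seq=2129 -> fresh
Step 3: SEND seq=2000 -> retransmit
Step 4: SEND seq=2000 -> retransmit
Step 5: SEND seq=2149 -> fresh
Step 6: SEND seq=2000 -> retransmit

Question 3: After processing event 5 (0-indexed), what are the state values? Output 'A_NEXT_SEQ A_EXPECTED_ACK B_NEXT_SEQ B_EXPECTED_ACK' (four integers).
After event 0: A_seq=198 A_ack=2000 B_seq=2000 B_ack=198
After event 1: A_seq=198 A_ack=2000 B_seq=2129 B_ack=198
After event 2: A_seq=198 A_ack=2000 B_seq=2149 B_ack=198
After event 3: A_seq=198 A_ack=2149 B_seq=2149 B_ack=198
After event 4: A_seq=198 A_ack=2149 B_seq=2149 B_ack=198
After event 5: A_seq=198 A_ack=2327 B_seq=2327 B_ack=198

198 2327 2327 198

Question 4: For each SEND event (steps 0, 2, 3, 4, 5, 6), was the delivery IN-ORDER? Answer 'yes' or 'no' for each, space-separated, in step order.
Answer: yes no yes no yes no

Derivation:
Step 0: SEND seq=0 -> in-order
Step 2: SEND seq=2129 -> out-of-order
Step 3: SEND seq=2000 -> in-order
Step 4: SEND seq=2000 -> out-of-order
Step 5: SEND seq=2149 -> in-order
Step 6: SEND seq=2000 -> out-of-order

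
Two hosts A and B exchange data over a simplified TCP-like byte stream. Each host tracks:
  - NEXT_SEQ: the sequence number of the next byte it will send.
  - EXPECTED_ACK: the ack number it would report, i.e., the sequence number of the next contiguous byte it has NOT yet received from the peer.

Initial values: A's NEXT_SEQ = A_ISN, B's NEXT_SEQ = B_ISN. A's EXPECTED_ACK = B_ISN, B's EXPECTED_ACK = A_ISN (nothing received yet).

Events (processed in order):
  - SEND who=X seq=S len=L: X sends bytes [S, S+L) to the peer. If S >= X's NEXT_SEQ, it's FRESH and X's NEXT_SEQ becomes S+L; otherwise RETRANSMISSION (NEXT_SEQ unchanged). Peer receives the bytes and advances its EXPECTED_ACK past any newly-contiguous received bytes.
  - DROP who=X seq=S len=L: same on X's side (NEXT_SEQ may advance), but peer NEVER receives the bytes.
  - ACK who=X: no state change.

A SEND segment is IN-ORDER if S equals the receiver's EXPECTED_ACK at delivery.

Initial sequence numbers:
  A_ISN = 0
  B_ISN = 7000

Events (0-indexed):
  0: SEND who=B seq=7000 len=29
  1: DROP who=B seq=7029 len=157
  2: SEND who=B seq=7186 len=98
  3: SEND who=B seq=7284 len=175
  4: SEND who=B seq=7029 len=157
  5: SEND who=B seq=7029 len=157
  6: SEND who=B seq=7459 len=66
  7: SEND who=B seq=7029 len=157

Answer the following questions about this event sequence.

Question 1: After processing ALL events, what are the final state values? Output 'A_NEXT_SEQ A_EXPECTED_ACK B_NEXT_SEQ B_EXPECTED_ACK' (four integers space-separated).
Answer: 0 7525 7525 0

Derivation:
After event 0: A_seq=0 A_ack=7029 B_seq=7029 B_ack=0
After event 1: A_seq=0 A_ack=7029 B_seq=7186 B_ack=0
After event 2: A_seq=0 A_ack=7029 B_seq=7284 B_ack=0
After event 3: A_seq=0 A_ack=7029 B_seq=7459 B_ack=0
After event 4: A_seq=0 A_ack=7459 B_seq=7459 B_ack=0
After event 5: A_seq=0 A_ack=7459 B_seq=7459 B_ack=0
After event 6: A_seq=0 A_ack=7525 B_seq=7525 B_ack=0
After event 7: A_seq=0 A_ack=7525 B_seq=7525 B_ack=0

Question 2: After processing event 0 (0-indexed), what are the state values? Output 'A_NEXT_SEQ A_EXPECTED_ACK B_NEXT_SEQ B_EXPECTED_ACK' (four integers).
After event 0: A_seq=0 A_ack=7029 B_seq=7029 B_ack=0

0 7029 7029 0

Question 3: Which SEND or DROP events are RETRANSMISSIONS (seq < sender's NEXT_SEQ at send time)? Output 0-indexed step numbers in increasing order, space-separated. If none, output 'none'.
Answer: 4 5 7

Derivation:
Step 0: SEND seq=7000 -> fresh
Step 1: DROP seq=7029 -> fresh
Step 2: SEND seq=7186 -> fresh
Step 3: SEND seq=7284 -> fresh
Step 4: SEND seq=7029 -> retransmit
Step 5: SEND seq=7029 -> retransmit
Step 6: SEND seq=7459 -> fresh
Step 7: SEND seq=7029 -> retransmit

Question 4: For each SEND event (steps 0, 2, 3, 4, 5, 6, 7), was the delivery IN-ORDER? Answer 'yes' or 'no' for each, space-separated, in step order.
Step 0: SEND seq=7000 -> in-order
Step 2: SEND seq=7186 -> out-of-order
Step 3: SEND seq=7284 -> out-of-order
Step 4: SEND seq=7029 -> in-order
Step 5: SEND seq=7029 -> out-of-order
Step 6: SEND seq=7459 -> in-order
Step 7: SEND seq=7029 -> out-of-order

Answer: yes no no yes no yes no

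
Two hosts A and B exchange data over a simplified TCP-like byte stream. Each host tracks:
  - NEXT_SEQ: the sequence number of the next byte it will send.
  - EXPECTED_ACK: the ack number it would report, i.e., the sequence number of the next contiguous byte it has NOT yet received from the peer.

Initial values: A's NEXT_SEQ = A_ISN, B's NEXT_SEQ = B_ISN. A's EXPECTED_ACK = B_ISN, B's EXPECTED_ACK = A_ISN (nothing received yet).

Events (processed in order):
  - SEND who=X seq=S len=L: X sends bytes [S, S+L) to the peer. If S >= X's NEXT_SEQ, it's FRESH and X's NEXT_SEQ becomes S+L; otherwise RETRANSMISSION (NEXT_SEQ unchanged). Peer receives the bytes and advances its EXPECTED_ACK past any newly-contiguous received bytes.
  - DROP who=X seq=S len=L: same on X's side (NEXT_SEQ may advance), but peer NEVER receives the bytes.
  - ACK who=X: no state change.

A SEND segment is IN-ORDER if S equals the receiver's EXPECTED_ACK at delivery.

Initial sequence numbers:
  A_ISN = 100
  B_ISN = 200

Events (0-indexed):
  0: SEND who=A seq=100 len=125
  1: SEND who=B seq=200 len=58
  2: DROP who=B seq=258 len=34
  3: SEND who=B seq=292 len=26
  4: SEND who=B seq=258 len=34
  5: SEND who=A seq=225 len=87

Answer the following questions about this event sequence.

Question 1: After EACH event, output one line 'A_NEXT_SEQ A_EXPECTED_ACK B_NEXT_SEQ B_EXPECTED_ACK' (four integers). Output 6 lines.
225 200 200 225
225 258 258 225
225 258 292 225
225 258 318 225
225 318 318 225
312 318 318 312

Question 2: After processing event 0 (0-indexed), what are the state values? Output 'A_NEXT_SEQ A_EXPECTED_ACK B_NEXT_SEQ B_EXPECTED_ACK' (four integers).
After event 0: A_seq=225 A_ack=200 B_seq=200 B_ack=225

225 200 200 225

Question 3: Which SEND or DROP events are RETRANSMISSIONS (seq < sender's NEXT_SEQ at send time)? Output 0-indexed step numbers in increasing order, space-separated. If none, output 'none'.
Answer: 4

Derivation:
Step 0: SEND seq=100 -> fresh
Step 1: SEND seq=200 -> fresh
Step 2: DROP seq=258 -> fresh
Step 3: SEND seq=292 -> fresh
Step 4: SEND seq=258 -> retransmit
Step 5: SEND seq=225 -> fresh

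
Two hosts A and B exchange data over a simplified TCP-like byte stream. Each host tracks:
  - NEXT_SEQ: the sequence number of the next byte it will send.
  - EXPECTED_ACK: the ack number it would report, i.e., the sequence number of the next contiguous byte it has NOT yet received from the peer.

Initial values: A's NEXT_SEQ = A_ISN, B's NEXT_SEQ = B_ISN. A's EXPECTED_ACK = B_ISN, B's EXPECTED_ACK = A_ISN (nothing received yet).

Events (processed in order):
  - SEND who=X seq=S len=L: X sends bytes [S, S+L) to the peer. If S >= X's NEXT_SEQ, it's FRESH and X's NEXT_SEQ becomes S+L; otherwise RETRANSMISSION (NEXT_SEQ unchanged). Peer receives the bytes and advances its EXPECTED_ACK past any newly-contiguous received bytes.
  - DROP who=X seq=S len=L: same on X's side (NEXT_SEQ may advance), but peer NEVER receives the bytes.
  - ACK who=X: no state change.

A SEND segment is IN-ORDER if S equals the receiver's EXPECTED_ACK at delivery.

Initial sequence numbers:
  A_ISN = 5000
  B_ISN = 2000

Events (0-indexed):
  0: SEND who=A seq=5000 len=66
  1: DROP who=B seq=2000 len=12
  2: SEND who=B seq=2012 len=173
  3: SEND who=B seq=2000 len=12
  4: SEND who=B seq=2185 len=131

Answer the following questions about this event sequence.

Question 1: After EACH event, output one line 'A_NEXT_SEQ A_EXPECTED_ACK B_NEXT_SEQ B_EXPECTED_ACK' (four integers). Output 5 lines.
5066 2000 2000 5066
5066 2000 2012 5066
5066 2000 2185 5066
5066 2185 2185 5066
5066 2316 2316 5066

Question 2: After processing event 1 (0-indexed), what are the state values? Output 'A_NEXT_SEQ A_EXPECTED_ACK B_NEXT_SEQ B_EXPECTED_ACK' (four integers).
After event 0: A_seq=5066 A_ack=2000 B_seq=2000 B_ack=5066
After event 1: A_seq=5066 A_ack=2000 B_seq=2012 B_ack=5066

5066 2000 2012 5066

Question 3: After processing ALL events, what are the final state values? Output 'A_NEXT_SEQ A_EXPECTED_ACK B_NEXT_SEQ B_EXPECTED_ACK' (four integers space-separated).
After event 0: A_seq=5066 A_ack=2000 B_seq=2000 B_ack=5066
After event 1: A_seq=5066 A_ack=2000 B_seq=2012 B_ack=5066
After event 2: A_seq=5066 A_ack=2000 B_seq=2185 B_ack=5066
After event 3: A_seq=5066 A_ack=2185 B_seq=2185 B_ack=5066
After event 4: A_seq=5066 A_ack=2316 B_seq=2316 B_ack=5066

Answer: 5066 2316 2316 5066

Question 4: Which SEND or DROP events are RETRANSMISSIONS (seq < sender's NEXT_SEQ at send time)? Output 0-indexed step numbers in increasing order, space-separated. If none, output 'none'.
Answer: 3

Derivation:
Step 0: SEND seq=5000 -> fresh
Step 1: DROP seq=2000 -> fresh
Step 2: SEND seq=2012 -> fresh
Step 3: SEND seq=2000 -> retransmit
Step 4: SEND seq=2185 -> fresh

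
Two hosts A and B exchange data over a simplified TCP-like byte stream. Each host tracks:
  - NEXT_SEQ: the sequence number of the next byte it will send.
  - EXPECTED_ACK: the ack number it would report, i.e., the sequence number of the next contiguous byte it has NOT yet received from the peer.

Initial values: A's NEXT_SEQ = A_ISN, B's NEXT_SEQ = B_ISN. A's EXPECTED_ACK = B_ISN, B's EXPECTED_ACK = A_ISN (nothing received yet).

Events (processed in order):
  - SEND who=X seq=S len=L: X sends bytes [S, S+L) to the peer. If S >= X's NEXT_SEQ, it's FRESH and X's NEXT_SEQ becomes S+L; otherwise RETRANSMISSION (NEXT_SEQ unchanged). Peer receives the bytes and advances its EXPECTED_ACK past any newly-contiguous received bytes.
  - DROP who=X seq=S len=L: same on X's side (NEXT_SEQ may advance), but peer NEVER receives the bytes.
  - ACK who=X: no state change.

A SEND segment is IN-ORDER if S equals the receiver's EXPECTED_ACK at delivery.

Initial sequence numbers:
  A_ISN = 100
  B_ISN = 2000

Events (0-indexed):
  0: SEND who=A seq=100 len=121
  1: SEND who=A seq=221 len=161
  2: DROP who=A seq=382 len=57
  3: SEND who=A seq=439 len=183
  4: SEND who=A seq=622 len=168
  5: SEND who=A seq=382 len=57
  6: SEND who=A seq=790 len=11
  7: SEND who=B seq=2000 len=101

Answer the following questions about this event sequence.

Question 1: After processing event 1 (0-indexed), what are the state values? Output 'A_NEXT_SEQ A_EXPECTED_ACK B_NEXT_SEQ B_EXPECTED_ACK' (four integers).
After event 0: A_seq=221 A_ack=2000 B_seq=2000 B_ack=221
After event 1: A_seq=382 A_ack=2000 B_seq=2000 B_ack=382

382 2000 2000 382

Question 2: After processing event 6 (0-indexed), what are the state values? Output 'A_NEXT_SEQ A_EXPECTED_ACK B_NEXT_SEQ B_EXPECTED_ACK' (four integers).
After event 0: A_seq=221 A_ack=2000 B_seq=2000 B_ack=221
After event 1: A_seq=382 A_ack=2000 B_seq=2000 B_ack=382
After event 2: A_seq=439 A_ack=2000 B_seq=2000 B_ack=382
After event 3: A_seq=622 A_ack=2000 B_seq=2000 B_ack=382
After event 4: A_seq=790 A_ack=2000 B_seq=2000 B_ack=382
After event 5: A_seq=790 A_ack=2000 B_seq=2000 B_ack=790
After event 6: A_seq=801 A_ack=2000 B_seq=2000 B_ack=801

801 2000 2000 801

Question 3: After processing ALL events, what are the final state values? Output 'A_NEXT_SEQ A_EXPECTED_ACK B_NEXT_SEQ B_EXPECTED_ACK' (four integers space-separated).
Answer: 801 2101 2101 801

Derivation:
After event 0: A_seq=221 A_ack=2000 B_seq=2000 B_ack=221
After event 1: A_seq=382 A_ack=2000 B_seq=2000 B_ack=382
After event 2: A_seq=439 A_ack=2000 B_seq=2000 B_ack=382
After event 3: A_seq=622 A_ack=2000 B_seq=2000 B_ack=382
After event 4: A_seq=790 A_ack=2000 B_seq=2000 B_ack=382
After event 5: A_seq=790 A_ack=2000 B_seq=2000 B_ack=790
After event 6: A_seq=801 A_ack=2000 B_seq=2000 B_ack=801
After event 7: A_seq=801 A_ack=2101 B_seq=2101 B_ack=801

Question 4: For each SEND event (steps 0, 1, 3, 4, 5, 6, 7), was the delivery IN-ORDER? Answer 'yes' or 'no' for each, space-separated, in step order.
Step 0: SEND seq=100 -> in-order
Step 1: SEND seq=221 -> in-order
Step 3: SEND seq=439 -> out-of-order
Step 4: SEND seq=622 -> out-of-order
Step 5: SEND seq=382 -> in-order
Step 6: SEND seq=790 -> in-order
Step 7: SEND seq=2000 -> in-order

Answer: yes yes no no yes yes yes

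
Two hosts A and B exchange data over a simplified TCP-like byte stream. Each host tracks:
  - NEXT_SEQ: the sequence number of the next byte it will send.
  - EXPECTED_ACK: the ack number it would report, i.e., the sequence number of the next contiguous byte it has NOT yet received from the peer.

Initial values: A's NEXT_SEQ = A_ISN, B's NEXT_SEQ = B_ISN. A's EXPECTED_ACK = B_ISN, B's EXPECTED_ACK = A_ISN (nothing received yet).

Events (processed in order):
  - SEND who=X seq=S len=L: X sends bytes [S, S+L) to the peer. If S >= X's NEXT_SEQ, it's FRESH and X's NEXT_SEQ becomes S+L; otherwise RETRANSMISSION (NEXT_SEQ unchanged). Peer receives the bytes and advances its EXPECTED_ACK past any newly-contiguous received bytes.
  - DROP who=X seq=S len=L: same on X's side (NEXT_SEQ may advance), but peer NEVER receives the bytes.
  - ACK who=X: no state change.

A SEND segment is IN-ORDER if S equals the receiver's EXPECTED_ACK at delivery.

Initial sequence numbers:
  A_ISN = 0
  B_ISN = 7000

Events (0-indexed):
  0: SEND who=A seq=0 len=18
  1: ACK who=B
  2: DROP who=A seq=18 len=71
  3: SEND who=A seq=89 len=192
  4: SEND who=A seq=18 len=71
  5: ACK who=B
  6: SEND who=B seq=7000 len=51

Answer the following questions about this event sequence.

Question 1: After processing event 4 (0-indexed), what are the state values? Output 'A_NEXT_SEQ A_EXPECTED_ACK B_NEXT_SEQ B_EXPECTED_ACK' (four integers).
After event 0: A_seq=18 A_ack=7000 B_seq=7000 B_ack=18
After event 1: A_seq=18 A_ack=7000 B_seq=7000 B_ack=18
After event 2: A_seq=89 A_ack=7000 B_seq=7000 B_ack=18
After event 3: A_seq=281 A_ack=7000 B_seq=7000 B_ack=18
After event 4: A_seq=281 A_ack=7000 B_seq=7000 B_ack=281

281 7000 7000 281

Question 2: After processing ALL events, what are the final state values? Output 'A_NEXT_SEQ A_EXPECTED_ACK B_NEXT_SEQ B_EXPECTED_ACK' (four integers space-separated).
Answer: 281 7051 7051 281

Derivation:
After event 0: A_seq=18 A_ack=7000 B_seq=7000 B_ack=18
After event 1: A_seq=18 A_ack=7000 B_seq=7000 B_ack=18
After event 2: A_seq=89 A_ack=7000 B_seq=7000 B_ack=18
After event 3: A_seq=281 A_ack=7000 B_seq=7000 B_ack=18
After event 4: A_seq=281 A_ack=7000 B_seq=7000 B_ack=281
After event 5: A_seq=281 A_ack=7000 B_seq=7000 B_ack=281
After event 6: A_seq=281 A_ack=7051 B_seq=7051 B_ack=281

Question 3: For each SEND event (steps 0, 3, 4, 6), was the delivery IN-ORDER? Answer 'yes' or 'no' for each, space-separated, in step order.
Step 0: SEND seq=0 -> in-order
Step 3: SEND seq=89 -> out-of-order
Step 4: SEND seq=18 -> in-order
Step 6: SEND seq=7000 -> in-order

Answer: yes no yes yes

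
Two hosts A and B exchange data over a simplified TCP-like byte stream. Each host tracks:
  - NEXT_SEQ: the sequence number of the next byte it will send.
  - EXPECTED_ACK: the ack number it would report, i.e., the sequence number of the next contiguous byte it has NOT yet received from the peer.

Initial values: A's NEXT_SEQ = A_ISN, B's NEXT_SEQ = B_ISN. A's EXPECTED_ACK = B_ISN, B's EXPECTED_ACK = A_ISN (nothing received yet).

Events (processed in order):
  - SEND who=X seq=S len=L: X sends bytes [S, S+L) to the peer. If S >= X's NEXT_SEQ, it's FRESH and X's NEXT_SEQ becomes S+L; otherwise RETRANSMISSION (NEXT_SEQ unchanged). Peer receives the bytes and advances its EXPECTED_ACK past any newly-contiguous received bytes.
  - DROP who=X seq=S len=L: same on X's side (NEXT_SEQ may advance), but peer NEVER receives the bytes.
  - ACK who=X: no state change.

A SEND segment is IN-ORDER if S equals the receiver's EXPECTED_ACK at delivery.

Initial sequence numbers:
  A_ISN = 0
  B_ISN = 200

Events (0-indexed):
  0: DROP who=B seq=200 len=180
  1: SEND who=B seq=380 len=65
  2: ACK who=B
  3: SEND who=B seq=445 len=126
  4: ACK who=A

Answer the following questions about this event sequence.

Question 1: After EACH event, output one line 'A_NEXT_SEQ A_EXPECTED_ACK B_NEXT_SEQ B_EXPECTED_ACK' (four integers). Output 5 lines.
0 200 380 0
0 200 445 0
0 200 445 0
0 200 571 0
0 200 571 0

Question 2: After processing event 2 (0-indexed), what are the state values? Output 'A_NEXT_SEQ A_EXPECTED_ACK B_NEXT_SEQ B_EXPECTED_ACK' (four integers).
After event 0: A_seq=0 A_ack=200 B_seq=380 B_ack=0
After event 1: A_seq=0 A_ack=200 B_seq=445 B_ack=0
After event 2: A_seq=0 A_ack=200 B_seq=445 B_ack=0

0 200 445 0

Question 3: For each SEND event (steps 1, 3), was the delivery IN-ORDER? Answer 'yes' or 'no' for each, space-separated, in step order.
Step 1: SEND seq=380 -> out-of-order
Step 3: SEND seq=445 -> out-of-order

Answer: no no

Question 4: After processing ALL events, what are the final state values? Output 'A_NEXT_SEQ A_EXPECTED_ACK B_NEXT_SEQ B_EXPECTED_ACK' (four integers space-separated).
After event 0: A_seq=0 A_ack=200 B_seq=380 B_ack=0
After event 1: A_seq=0 A_ack=200 B_seq=445 B_ack=0
After event 2: A_seq=0 A_ack=200 B_seq=445 B_ack=0
After event 3: A_seq=0 A_ack=200 B_seq=571 B_ack=0
After event 4: A_seq=0 A_ack=200 B_seq=571 B_ack=0

Answer: 0 200 571 0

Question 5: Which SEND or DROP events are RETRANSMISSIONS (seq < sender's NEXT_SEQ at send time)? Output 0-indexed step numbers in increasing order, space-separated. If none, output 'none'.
Answer: none

Derivation:
Step 0: DROP seq=200 -> fresh
Step 1: SEND seq=380 -> fresh
Step 3: SEND seq=445 -> fresh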